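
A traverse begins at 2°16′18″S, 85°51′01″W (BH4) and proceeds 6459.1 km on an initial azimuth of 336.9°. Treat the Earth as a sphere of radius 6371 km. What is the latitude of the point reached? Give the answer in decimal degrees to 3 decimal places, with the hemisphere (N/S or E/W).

BH4: φ = -2.27167°, λ = -85.85028°
δ = d/R = 6459.1/6371 = 1.013828 rad
φ₂ = arcsin(sin φ₁ cos δ + cos φ₁ sin δ cos θ)
   = arcsin(-0.03964·0.52861 + 0.99921·0.84886·0.91982) = 49.39677°
λ₂ = λ₁ + atan2(sin θ sin δ cos φ₁, cos δ − sin φ₁ sin φ₂) = -116.62914°

49.397°N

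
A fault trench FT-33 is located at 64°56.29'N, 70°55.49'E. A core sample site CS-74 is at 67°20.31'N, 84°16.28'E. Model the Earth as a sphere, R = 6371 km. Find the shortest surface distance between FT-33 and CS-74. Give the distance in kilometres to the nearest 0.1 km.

FT-33: φ = +64.93817°, λ = +70.92483°
CS-74: φ = +67.33850°, λ = +84.27133°
Δφ = 2.4003°,  Δλ = 13.3465°
a = sin²(Δφ/2) + cos φ₁ cos φ₂ sin²(Δλ/2) = 0.002643
c = 2·arcsin(√a) = 0.102859 rad = 5.8934°
d = R·c = 6371 × 0.102859 = 655.3 km

655.3 km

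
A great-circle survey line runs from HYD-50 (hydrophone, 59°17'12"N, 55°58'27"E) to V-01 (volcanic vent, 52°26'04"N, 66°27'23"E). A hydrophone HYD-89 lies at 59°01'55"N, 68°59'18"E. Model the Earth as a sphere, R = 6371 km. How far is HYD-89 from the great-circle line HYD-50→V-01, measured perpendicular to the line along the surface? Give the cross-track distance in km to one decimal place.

553.1 km

HYD-50: φ = +59.28667°, λ = +55.97417°
V-01: φ = +52.43444°, λ = +66.45639°
HYD-89: φ = +59.03194°, λ = +68.98833°
δ₁₃ = central angle HYD-50→HYD-89 = 0.116343 rad  (haversine)
θ₁₃ = bearing HYD-50→HYD-89 = 86.584°,  θ₁₂ = bearing HYD-50→V-01 = 134.908°
dₓₜ = R·arcsin(sin δ₁₃ · sin(θ₁₃ − θ₁₂)) = 6371·arcsin(0.11608·sin(-48.324°)) = -553.080 km
|dₓₜ| = 553.080 km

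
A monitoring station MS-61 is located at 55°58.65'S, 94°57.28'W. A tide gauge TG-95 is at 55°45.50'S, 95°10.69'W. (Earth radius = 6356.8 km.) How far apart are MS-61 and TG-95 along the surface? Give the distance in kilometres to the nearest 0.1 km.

MS-61: φ = -55.97750°, λ = -94.95467°
TG-95: φ = -55.75833°, λ = -95.17817°
Δφ = 0.2192°,  Δλ = -0.2235°
a = sin²(Δφ/2) + cos φ₁ cos φ₂ sin²(Δλ/2) = 0.000005
c = 2·arcsin(√a) = 0.004407 rad = 0.2525°
d = R·c = 6356.8 × 0.004407 = 28.0 km

28.0 km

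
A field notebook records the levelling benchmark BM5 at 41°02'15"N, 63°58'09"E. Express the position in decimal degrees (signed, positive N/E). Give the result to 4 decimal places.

+41.0375°, +63.9692°

lat: 41.0375° N → +41.0375°
lon: 63.9692° E → +63.9692°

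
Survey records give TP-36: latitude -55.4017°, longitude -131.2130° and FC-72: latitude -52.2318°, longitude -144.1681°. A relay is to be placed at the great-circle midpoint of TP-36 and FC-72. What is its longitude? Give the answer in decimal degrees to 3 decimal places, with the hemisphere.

Bx = cos φ₂ cos Δλ = 0.596879,  By = cos φ₂ sin Δλ = -0.137308
φₘ = atan2(sin φ₁ + sin φ₂, √((cos φ₁ + Bx)² + By²)) = -53.99118°
λₘ = λ₁ + atan2(By, cos φ₁ + Bx) = -137.93664°

137.937°W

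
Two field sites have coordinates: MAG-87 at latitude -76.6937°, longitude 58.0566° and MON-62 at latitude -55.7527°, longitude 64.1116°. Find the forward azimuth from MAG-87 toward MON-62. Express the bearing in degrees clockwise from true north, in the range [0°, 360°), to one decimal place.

9.5°

Δλ = 6.0550°
y = sin Δλ · cos φ₂ = 0.059362
x = cos φ₁ sin φ₂ − sin φ₁ cos φ₂ cos Δλ = 0.354351
θ = atan2(y, x) = 9.5101° → 9.5101° (mod 360°)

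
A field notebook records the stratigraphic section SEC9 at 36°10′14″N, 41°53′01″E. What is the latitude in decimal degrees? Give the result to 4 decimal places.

36.1706°N

36° + 10′/60 + 14″/3600 = 36 + 0.16667 + 0.00389 = 36.1706°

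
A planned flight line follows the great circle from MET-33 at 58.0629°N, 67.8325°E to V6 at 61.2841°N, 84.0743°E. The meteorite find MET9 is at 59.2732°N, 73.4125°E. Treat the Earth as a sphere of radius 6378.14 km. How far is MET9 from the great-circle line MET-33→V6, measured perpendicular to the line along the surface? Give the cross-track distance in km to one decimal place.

δ₁₃ = central angle MET-33→MET9 = 0.054850 rad  (haversine)
θ₁₃ = bearing MET-33→MET9 = 64.991°,  θ₁₂ = bearing MET-33→V6 = 61.665°
dₓₜ = R·arcsin(sin δ₁₃ · sin(θ₁₃ − θ₁₂)) = 6378.14·arcsin(0.05482·sin(3.326°)) = 20.286 km
|dₓₜ| = 20.286 km

20.3 km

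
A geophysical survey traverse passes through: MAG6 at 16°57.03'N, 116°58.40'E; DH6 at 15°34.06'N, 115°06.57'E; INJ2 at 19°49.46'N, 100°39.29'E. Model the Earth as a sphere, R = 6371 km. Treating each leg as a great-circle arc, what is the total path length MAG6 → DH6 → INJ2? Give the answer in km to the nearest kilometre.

MAG6: φ = +16.95050°, λ = +116.97333°
DH6: φ = +15.56767°, λ = +115.10950°
INJ2: φ = +19.82433°, λ = +100.65483°
MAG6→DH6: c = 0.039467 rad, d = 251.45 km
DH6→INJ2: c = 0.251439 rad, d = 1601.92 km
Total = 251.45 + 1601.92 = 1853.37 km

1853 km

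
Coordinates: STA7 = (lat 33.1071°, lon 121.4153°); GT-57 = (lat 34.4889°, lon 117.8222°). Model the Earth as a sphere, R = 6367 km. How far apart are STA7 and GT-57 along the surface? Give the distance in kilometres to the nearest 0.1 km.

Δφ = 1.3818°,  Δλ = -3.5931°
a = sin²(Δφ/2) + cos φ₁ cos φ₂ sin²(Δλ/2) = 0.000824
c = 2·arcsin(√a) = 0.057418 rad = 3.2898°
d = R·c = 6367 × 0.057418 = 365.6 km

365.6 km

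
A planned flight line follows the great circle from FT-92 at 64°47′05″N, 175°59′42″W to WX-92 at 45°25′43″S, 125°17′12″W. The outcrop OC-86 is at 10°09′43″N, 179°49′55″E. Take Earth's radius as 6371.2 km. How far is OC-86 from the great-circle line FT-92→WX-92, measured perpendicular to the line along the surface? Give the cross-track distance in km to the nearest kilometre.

3731 km

FT-92: φ = +64.78472°, λ = -175.99500°
WX-92: φ = -45.42861°, λ = -125.28667°
OC-86: φ = +10.16194°, λ = +179.83194°
δ₁₃ = central angle FT-92→OC-86 = 0.954710 rad  (haversine)
θ₁₃ = bearing FT-92→OC-86 = 185.035°,  θ₁₂ = bearing FT-92→WX-92 = 142.411°
dₓₜ = R·arcsin(sin δ₁₃ · sin(θ₁₃ − θ₁₂)) = 6371.2·arcsin(0.81615·sin(42.624°)) = 3730.836 km
|dₓₜ| = 3730.836 km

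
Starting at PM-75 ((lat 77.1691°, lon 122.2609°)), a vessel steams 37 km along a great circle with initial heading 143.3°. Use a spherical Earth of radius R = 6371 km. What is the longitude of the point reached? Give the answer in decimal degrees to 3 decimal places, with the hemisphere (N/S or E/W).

δ = d/R = 37/6371 = 0.005808 rad
φ₂ = arcsin(sin φ₁ cos δ + cos φ₁ sin δ cos θ)
   = arcsin(0.97503·0.99998 + 0.22207·0.00581·-0.80178) = 76.90083°
λ₂ = λ₁ + atan2(sin θ sin δ cos φ₁, cos δ − sin φ₁ sin φ₂) = 123.13836°

123.138°E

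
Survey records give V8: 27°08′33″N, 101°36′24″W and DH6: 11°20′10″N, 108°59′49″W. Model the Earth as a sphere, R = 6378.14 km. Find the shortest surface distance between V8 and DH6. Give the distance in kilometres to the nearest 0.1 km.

1922.0 km

V8: φ = +27.14250°, λ = -101.60667°
DH6: φ = +11.33611°, λ = -108.99694°
Δφ = -15.8064°,  Δλ = -7.3903°
a = sin²(Δφ/2) + cos φ₁ cos φ₂ sin²(Δλ/2) = 0.022530
c = 2·arcsin(√a) = 0.301340 rad = 17.2655°
d = R·c = 6378.14 × 0.301340 = 1922.0 km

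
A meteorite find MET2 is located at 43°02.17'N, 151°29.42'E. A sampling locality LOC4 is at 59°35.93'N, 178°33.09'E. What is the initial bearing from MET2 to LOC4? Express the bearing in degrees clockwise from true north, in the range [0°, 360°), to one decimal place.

35.5°

MET2: φ = +43.03617°, λ = +151.49033°
LOC4: φ = +59.59883°, λ = +178.55150°
Δλ = 27.0612°
y = sin Δλ · cos φ₂ = 0.230224
x = cos φ₁ sin φ₂ − sin φ₁ cos φ₂ cos Δλ = 0.322873
θ = atan2(y, x) = 35.4906° → 35.4906° (mod 360°)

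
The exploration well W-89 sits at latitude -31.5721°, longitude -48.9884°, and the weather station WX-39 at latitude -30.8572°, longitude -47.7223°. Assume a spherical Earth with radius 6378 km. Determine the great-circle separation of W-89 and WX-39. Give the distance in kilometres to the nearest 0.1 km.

Δφ = 0.7149°,  Δλ = 1.2661°
a = sin²(Δφ/2) + cos φ₁ cos φ₂ sin²(Δλ/2) = 0.000128
c = 2·arcsin(√a) = 0.022646 rad = 1.2975°
d = R·c = 6378 × 0.022646 = 144.4 km

144.4 km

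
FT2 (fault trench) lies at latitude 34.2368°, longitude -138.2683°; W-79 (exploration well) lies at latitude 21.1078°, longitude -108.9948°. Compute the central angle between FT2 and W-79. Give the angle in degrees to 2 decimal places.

28.91°

Δφ = -13.1290°,  Δλ = 29.2735°
a = sin²(Δφ/2) + cos φ₁ cos φ₂ sin²(Δλ/2) = 0.062315
c = 2·arcsin(√a) = 0.504598 rad = 28.9113°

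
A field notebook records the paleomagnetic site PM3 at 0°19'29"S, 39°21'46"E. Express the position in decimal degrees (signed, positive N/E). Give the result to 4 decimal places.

lat: 0.3247° S → -0.3247°
lon: 39.3628° E → +39.3628°

-0.3247°, +39.3628°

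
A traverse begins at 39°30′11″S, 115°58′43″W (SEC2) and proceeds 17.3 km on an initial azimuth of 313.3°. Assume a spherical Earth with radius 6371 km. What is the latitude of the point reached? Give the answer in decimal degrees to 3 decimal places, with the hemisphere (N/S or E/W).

39.396°S

SEC2: φ = -39.50306°, λ = -115.97861°
δ = d/R = 17.3/6371 = 0.002715 rad
φ₂ = arcsin(sin φ₁ cos δ + cos φ₁ sin δ cos θ)
   = arcsin(-0.63612·1.00000 + 0.77159·0.00272·0.68582) = -39.39626°
λ₂ = λ₁ + atan2(sin θ sin δ cos φ₁, cos δ − sin φ₁ sin φ₂) = -116.12513°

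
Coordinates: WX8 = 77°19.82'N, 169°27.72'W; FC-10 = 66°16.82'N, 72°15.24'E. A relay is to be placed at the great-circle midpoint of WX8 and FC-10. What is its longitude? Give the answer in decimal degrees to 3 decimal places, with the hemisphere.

WX8: φ = +77.33033°, λ = -169.46200°
FC-10: φ = +66.28033°, λ = +72.25400°
Bx = cos φ₂ cos Δλ = -0.190609,  By = cos φ₂ sin Δλ = -0.354236
φₘ = atan2(sin φ₁ + sin φ₂, √((cos φ₁ + Bx)² + By²)) = 79.35685°
λₘ = λ₁ + atan2(By, cos φ₁ + Bx) = 105.17332°

105.173°E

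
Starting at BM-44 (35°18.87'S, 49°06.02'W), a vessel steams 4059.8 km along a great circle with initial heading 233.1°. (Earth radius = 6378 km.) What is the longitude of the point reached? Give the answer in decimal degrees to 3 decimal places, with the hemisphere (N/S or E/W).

95.677°W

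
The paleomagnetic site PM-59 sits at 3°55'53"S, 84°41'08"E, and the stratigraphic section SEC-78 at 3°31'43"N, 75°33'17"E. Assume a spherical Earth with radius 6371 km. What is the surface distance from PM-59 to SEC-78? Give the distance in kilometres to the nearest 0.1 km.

PM-59: φ = -3.93139°, λ = +84.68556°
SEC-78: φ = +3.52861°, λ = +75.55472°
Δφ = 7.4600°,  Δλ = -9.1308°
a = sin²(Δφ/2) + cos φ₁ cos φ₂ sin²(Δλ/2) = 0.010541
c = 2·arcsin(√a) = 0.205701 rad = 11.7858°
d = R·c = 6371 × 0.205701 = 1310.5 km

1310.5 km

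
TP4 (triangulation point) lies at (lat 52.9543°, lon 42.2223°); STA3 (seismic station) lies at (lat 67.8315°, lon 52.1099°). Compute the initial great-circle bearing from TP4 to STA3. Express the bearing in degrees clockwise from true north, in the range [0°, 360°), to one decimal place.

Δλ = 9.8876°
y = sin Δλ · cos φ₂ = 0.064794
x = cos φ₁ sin φ₂ − sin φ₁ cos φ₂ cos Δλ = 0.261222
θ = atan2(y, x) = 13.9306° → 13.9306° (mod 360°)

13.9°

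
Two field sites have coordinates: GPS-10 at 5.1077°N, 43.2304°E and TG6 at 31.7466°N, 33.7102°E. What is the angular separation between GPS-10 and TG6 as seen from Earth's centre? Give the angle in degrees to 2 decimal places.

Δφ = 26.6389°,  Δλ = -9.5202°
a = sin²(Δφ/2) + cos φ₁ cos φ₂ sin²(Δλ/2) = 0.058908
c = 2·arcsin(√a) = 0.490315 rad = 28.0930°

28.09°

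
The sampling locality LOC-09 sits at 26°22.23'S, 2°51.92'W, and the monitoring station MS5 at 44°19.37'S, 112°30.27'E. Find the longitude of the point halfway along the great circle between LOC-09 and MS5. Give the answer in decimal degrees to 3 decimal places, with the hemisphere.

44.776°E

LOC-09: φ = -26.37050°, λ = -2.86533°
MS5: φ = -44.32283°, λ = +112.50450°
Bx = cos φ₂ cos Δλ = -0.306526,  By = cos φ₂ sin Δλ = 0.646421
φₘ = atan2(sin φ₁ + sin φ₂, √((cos φ₁ + Bx)² + By²)) = -52.56828°
λₘ = λ₁ + atan2(By, cos φ₁ + Bx) = 44.77571°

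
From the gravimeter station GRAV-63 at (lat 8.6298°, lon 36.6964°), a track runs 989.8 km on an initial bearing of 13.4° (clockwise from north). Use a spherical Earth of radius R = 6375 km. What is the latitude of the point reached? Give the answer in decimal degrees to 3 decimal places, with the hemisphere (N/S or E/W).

δ = d/R = 989.8/6375 = 0.155263 rad
φ₂ = arcsin(sin φ₁ cos δ + cos φ₁ sin δ cos θ)
   = arcsin(0.15005·0.98797 + 0.98868·0.15464·0.97278) = 17.27578°
λ₂ = λ₁ + atan2(sin θ sin δ cos φ₁, cos δ − sin φ₁ sin φ₂) = 38.84725°

17.276°N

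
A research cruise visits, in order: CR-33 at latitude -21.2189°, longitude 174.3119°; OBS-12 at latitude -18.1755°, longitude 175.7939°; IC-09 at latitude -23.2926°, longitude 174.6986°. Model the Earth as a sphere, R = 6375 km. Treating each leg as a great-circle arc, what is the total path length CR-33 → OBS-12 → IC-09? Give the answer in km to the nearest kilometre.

953 km

CR-33→OBS-12: c = 0.058432 rad, d = 372.50 km
OBS-12→IC-09: c = 0.091080 rad, d = 580.64 km
Total = 372.50 + 580.64 = 953.14 km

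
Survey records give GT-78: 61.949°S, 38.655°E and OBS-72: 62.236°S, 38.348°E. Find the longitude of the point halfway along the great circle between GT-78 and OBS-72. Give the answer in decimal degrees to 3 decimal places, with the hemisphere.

Bx = cos φ₂ cos Δλ = 0.465824,  By = cos φ₂ sin Δλ = -0.002496
φₘ = atan2(sin φ₁ + sin φ₂, √((cos φ₁ + Bx)² + By²)) = -62.09259°
λₘ = λ₁ + atan2(By, cos φ₁ + Bx) = 38.50223°

38.502°E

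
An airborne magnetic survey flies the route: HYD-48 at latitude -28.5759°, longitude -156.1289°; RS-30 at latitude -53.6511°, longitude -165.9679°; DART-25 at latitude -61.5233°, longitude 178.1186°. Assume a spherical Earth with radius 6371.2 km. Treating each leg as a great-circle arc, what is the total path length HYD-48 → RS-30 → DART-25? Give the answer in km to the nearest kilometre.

4186 km

HYD-48→RS-30: c = 0.455374 rad, d = 2901.28 km
RS-30→DART-25: c = 0.201608 rad, d = 1284.48 km
Total = 2901.28 + 1284.48 = 4185.76 km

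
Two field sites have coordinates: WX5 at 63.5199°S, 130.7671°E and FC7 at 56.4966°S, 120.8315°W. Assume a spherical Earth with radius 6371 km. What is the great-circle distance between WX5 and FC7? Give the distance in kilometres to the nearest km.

Δφ = 7.0233°,  Δλ = 108.4014°
a = sin²(Δφ/2) + cos φ₁ cos φ₂ sin²(Δλ/2) = 0.165661
c = 2·arcsin(√a) = 0.838366 rad = 48.0348°
d = R·c = 6371 × 0.838366 = 5341.2 km

5341 km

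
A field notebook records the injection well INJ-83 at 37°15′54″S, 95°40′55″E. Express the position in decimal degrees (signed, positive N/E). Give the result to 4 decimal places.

-37.2650°, +95.6819°

lat: 37.2650° S → -37.2650°
lon: 95.6819° E → +95.6819°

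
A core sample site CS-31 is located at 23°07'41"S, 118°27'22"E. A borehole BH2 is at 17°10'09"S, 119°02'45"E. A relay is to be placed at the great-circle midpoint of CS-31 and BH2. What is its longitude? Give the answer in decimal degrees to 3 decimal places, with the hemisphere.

118.757°E

CS-31: φ = -23.12806°, λ = +118.45611°
BH2: φ = -17.16917°, λ = +119.04583°
Bx = cos φ₂ cos Δλ = 0.955387,  By = cos φ₂ sin Δλ = 0.009834
φₘ = atan2(sin φ₁ + sin φ₂, √((cos φ₁ + Bx)² + By²)) = -20.14886°
λₘ = λ₁ + atan2(By, cos φ₁ + Bx) = 118.75660°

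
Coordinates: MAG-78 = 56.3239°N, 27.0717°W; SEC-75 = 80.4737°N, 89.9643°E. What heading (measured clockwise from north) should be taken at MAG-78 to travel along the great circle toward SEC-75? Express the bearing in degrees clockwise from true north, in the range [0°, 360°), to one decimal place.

13.6°

Δλ = 117.0360°
y = sin Δλ · cos φ₂ = 0.147415
x = cos φ₁ sin φ₂ − sin φ₁ cos φ₂ cos Δλ = 0.609455
θ = atan2(y, x) = 13.5975° → 13.5975° (mod 360°)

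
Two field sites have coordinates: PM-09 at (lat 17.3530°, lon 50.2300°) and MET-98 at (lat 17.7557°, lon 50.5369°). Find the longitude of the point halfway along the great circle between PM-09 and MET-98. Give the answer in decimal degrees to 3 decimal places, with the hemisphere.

50.383°E

Bx = cos φ₂ cos Δλ = 0.952352,  By = cos φ₂ sin Δλ = 0.005101
φₘ = atan2(sin φ₁ + sin φ₂, √((cos φ₁ + Bx)² + By²)) = 17.55441°
λₘ = λ₁ + atan2(By, cos φ₁ + Bx) = 50.38328°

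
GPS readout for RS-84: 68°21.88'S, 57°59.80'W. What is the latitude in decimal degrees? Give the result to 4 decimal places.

68° + 21.88′/60 = 68 + 0.36467 = 68.3647°

68.3647°S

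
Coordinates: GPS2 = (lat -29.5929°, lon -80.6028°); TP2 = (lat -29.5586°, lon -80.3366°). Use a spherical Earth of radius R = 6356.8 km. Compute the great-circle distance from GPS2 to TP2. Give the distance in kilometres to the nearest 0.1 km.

26.0 km

Δφ = 0.0343°,  Δλ = 0.2662°
a = sin²(Δφ/2) + cos φ₁ cos φ₂ sin²(Δλ/2) = 0.000004
c = 2·arcsin(√a) = 0.004085 rad = 0.2340°
d = R·c = 6356.8 × 0.004085 = 26.0 km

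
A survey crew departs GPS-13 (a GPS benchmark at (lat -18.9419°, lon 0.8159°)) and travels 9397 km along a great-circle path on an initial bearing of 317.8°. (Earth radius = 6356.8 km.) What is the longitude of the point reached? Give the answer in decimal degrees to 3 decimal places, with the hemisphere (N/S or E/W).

63.141°W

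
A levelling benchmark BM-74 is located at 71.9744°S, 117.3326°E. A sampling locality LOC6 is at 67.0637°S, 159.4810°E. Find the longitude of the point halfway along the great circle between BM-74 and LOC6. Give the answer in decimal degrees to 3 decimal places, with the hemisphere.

140.940°E

Bx = cos φ₂ cos Δλ = 0.288933,  By = cos φ₂ sin Δλ = 0.261514
φₘ = atan2(sin φ₁ + sin φ₂, √((cos φ₁ + Bx)² + By²)) = -70.76791°
λₘ = λ₁ + atan2(By, cos φ₁ + Bx) = 140.93992°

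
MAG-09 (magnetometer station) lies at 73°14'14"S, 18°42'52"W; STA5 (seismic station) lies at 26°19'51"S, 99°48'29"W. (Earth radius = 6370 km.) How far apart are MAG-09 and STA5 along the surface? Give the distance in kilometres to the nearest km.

6927 km

MAG-09: φ = -73.23722°, λ = -18.71444°
STA5: φ = -26.33083°, λ = -99.80806°
Δφ = 46.9064°,  Δλ = -81.0936°
a = sin²(Δφ/2) + cos φ₁ cos φ₂ sin²(Δλ/2) = 0.267638
c = 2·arcsin(√a) = 1.087473 rad = 62.3076°
d = R·c = 6370 × 1.087473 = 6927.2 km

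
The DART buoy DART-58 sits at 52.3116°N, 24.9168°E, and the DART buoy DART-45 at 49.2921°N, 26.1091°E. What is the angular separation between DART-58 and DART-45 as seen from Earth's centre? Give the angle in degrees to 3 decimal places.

3.112°

Δφ = -3.0195°,  Δλ = 1.1923°
a = sin²(Δφ/2) + cos φ₁ cos φ₂ sin²(Δλ/2) = 0.000737
c = 2·arcsin(√a) = 0.054314 rad = 3.1120°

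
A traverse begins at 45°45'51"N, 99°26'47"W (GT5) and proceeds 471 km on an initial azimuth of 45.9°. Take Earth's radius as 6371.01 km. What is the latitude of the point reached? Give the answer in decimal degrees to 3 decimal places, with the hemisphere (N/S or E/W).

GT5: φ = +45.76417°, λ = -99.44639°
δ = d/R = 471/6371.01 = 0.073929 rad
φ₂ = arcsin(sin φ₁ cos δ + cos φ₁ sin δ cos θ)
   = arcsin(0.71647·0.99727 + 0.69761·0.07386·0.69591) = 48.62291°
λ₂ = λ₁ + atan2(sin θ sin δ cos φ₁, cos δ − sin φ₁ sin φ₂) = -94.84384°

48.623°N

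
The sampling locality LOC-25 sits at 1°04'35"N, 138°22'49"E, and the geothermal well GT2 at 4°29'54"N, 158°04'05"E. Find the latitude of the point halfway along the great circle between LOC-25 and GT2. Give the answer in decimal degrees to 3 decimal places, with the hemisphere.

LOC-25: φ = +1.07639°, λ = +138.38028°
GT2: φ = +4.49833°, λ = +158.06806°
Bx = cos φ₂ cos Δλ = 0.938642,  By = cos φ₂ sin Δλ = 0.335857
φₘ = atan2(sin φ₁ + sin φ₂, √((cos φ₁ + Bx)² + By²)) = 2.82894°
λₘ = λ₁ + atan2(By, cos φ₁ + Bx) = 148.20971°

2.829°N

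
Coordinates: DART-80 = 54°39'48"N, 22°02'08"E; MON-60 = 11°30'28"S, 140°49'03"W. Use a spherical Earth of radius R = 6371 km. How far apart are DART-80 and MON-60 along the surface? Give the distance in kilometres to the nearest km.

DART-80: φ = +54.66333°, λ = +22.03556°
MON-60: φ = -11.50778°, λ = -140.81750°
Δφ = -66.1711°,  Δλ = -162.8531°
a = sin²(Δφ/2) + cos φ₁ cos φ₂ sin²(Δλ/2) = 0.852154
c = 2·arcsin(√a) = 2.352245 rad = 134.7737°
d = R·c = 6371 × 2.352245 = 14986.2 km

14986 km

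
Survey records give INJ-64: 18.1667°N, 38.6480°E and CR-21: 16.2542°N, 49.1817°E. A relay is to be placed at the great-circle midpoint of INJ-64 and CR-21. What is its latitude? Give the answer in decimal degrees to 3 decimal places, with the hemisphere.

Bx = cos φ₂ cos Δλ = 0.943850,  By = cos φ₂ sin Δλ = 0.175507
φₘ = atan2(sin φ₁ + sin φ₂, √((cos φ₁ + Bx)² + By²)) = 17.27908°
λₘ = λ₁ + atan2(By, cos φ₁ + Bx) = 43.94216°

17.279°N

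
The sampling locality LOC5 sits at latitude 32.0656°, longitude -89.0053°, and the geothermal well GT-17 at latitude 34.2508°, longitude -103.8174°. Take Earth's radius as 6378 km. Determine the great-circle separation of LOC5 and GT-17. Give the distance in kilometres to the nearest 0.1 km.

1400.3 km

Δφ = 2.1852°,  Δλ = -14.8121°
a = sin²(Δφ/2) + cos φ₁ cos φ₂ sin²(Δλ/2) = 0.012002
c = 2·arcsin(√a) = 0.219550 rad = 12.5793°
d = R·c = 6378 × 0.219550 = 1400.3 km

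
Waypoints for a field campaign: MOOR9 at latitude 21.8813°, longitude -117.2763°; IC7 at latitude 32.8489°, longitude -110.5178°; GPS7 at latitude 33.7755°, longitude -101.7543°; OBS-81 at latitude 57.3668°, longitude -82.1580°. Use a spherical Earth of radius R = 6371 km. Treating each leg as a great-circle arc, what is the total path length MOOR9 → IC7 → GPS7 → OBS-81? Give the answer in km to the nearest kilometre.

5220 km

MOOR9→IC7: c = 0.218066 rad, d = 1389.30 km
IC7→GPS7: c = 0.128799 rad, d = 820.58 km
GPS7→OBS-81: c = 0.472439 rad, d = 3009.91 km
Total = 1389.30 + 820.58 + 3009.91 = 5219.79 km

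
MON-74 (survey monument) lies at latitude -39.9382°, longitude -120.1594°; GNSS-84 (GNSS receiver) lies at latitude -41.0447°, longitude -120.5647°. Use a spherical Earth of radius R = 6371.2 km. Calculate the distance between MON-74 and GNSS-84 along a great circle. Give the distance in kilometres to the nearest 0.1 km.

127.7 km

Δφ = -1.1065°,  Δλ = -0.4053°
a = sin²(Δφ/2) + cos φ₁ cos φ₂ sin²(Δλ/2) = 0.000100
c = 2·arcsin(√a) = 0.020047 rad = 1.1486°
d = R·c = 6371.2 × 0.020047 = 127.7 km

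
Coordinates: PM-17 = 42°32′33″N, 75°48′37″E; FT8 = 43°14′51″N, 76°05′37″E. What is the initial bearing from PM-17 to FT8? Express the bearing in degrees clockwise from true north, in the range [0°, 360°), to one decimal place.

PM-17: φ = +42.54250°, λ = +75.81028°
FT8: φ = +43.24750°, λ = +76.09361°
Δλ = 0.2833°
y = sin Δλ · cos φ₂ = 0.003602
x = cos φ₁ sin φ₂ − sin φ₁ cos φ₂ cos Δλ = 0.012310
θ = atan2(y, x) = 16.3095° → 16.3095° (mod 360°)

16.3°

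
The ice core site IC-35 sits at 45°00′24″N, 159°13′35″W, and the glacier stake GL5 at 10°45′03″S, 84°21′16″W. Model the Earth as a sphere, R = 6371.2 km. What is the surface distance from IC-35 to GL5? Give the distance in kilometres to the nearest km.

IC-35: φ = +45.00667°, λ = -159.22639°
GL5: φ = -10.75083°, λ = -84.35444°
Δφ = -55.7575°,  Δλ = 74.8719°
a = sin²(Δφ/2) + cos φ₁ cos φ₂ sin²(Δλ/2) = 0.475320
c = 2·arcsin(√a) = 1.521416 rad = 87.1707°
d = R·c = 6371.2 × 1.521416 = 9693.2 km

9693 km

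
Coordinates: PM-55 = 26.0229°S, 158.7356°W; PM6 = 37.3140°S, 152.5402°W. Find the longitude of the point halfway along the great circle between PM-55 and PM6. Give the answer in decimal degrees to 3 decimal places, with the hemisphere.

Bx = cos φ₂ cos Δλ = 0.790680,  By = cos φ₂ sin Δλ = 0.085831
φₘ = atan2(sin φ₁ + sin φ₂, √((cos φ₁ + Bx)² + By²)) = -31.70576°
λₘ = λ₁ + atan2(By, cos φ₁ + Bx) = -155.82698°

155.827°W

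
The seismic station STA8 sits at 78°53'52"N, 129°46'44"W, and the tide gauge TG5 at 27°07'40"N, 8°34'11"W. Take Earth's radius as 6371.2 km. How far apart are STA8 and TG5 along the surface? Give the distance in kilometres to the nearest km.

STA8: φ = +78.89778°, λ = -129.77889°
TG5: φ = +27.12778°, λ = -8.56972°
Δφ = -51.7700°,  Δλ = 121.2092°
a = sin²(Δφ/2) + cos φ₁ cos φ₂ sin²(Δλ/2) = 0.320679
c = 2·arcsin(√a) = 1.203984 rad = 68.9832°
d = R·c = 6371.2 × 1.203984 = 7670.8 km

7671 km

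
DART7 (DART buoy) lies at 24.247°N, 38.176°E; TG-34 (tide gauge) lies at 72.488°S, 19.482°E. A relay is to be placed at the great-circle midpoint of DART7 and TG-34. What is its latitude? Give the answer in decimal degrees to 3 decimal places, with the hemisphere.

Bx = cos φ₂ cos Δλ = 0.285031,  By = cos φ₂ sin Δλ = -0.096444
φₘ = atan2(sin φ₁ + sin φ₂, √((cos φ₁ + Bx)² + By²)) = -24.33363°
λₘ = λ₁ + atan2(By, cos φ₁ + Bx) = 33.56882°

24.334°S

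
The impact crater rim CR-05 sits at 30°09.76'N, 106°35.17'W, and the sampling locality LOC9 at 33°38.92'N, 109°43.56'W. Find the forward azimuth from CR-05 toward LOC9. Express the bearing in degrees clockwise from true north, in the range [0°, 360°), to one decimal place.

CR-05: φ = +30.16267°, λ = -106.58617°
LOC9: φ = +33.64867°, λ = -109.72600°
Δλ = -3.1398°
y = sin Δλ · cos φ₂ = -0.045596
x = cos φ₁ sin φ₂ − sin φ₁ cos φ₂ cos Δλ = 0.061433
θ = atan2(y, x) = -36.5832° → 323.4168° (mod 360°)

323.4°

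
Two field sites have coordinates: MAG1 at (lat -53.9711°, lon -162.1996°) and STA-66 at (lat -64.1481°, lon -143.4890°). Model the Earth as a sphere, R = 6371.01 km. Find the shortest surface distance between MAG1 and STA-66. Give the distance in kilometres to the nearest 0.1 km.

1545.7 km

Δφ = -10.1770°,  Δλ = 18.7106°
a = sin²(Δφ/2) + cos φ₁ cos φ₂ sin²(Δλ/2) = 0.014644
c = 2·arcsin(√a) = 0.242620 rad = 13.9011°
d = R·c = 6371.01 × 0.242620 = 1545.7 km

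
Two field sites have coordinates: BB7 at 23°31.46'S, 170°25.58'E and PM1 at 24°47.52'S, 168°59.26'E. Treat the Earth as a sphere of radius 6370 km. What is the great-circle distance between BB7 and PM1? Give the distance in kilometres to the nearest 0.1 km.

202.9 km

BB7: φ = -23.52433°, λ = +170.42633°
PM1: φ = -24.79200°, λ = +168.98767°
Δφ = -1.2677°,  Δλ = -1.4387°
a = sin²(Δφ/2) + cos φ₁ cos φ₂ sin²(Δλ/2) = 0.000254
c = 2·arcsin(√a) = 0.031849 rad = 1.8248°
d = R·c = 6370 × 0.031849 = 202.9 km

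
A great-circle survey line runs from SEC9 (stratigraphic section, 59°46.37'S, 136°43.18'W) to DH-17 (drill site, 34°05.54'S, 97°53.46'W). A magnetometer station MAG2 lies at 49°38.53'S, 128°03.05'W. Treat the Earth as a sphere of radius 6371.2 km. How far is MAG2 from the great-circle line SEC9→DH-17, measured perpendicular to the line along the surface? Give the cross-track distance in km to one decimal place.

664.1 km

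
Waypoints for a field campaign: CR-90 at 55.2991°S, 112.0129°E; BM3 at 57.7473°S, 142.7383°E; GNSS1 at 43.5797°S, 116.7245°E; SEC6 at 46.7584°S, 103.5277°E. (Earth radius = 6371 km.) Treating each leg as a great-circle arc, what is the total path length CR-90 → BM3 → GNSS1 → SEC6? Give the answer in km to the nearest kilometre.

5370 km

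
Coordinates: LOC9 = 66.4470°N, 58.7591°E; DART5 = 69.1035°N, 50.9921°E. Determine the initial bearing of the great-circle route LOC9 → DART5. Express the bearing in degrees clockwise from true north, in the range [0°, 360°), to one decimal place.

315.7°

Δλ = -7.7670°
y = sin Δλ · cos φ₂ = -0.048204
x = cos φ₁ sin φ₂ − sin φ₁ cos φ₂ cos Δλ = 0.049348
θ = atan2(y, x) = -44.3281° → 315.6719° (mod 360°)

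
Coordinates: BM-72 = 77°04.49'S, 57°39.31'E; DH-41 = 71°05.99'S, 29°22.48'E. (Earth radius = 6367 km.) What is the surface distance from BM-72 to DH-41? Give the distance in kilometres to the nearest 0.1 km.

1069.7 km

BM-72: φ = -77.07483°, λ = +57.65517°
DH-41: φ = -71.09983°, λ = +29.37467°
Δφ = 5.9750°,  Δλ = -28.2805°
a = sin²(Δφ/2) + cos φ₁ cos φ₂ sin²(Δλ/2) = 0.007040
c = 2·arcsin(√a) = 0.168012 rad = 9.6264°
d = R·c = 6367 × 0.168012 = 1069.7 km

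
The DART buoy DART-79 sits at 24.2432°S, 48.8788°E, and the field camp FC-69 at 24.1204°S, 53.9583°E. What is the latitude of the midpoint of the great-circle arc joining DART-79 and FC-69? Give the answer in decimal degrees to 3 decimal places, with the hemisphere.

24.203°S

Bx = cos φ₂ cos Δλ = 0.909104,  By = cos φ₂ sin Δλ = 0.080808
φₘ = atan2(sin φ₁ + sin φ₂, √((cos φ₁ + Bx)² + By²)) = -24.20285°
λₘ = λ₁ + atan2(By, cos φ₁ + Bx) = 51.41977°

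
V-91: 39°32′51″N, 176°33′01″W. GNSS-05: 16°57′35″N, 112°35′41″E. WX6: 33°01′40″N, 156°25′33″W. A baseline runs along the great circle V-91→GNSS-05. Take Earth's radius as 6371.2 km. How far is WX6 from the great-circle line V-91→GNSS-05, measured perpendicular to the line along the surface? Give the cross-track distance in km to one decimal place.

464.8 km

V-91: φ = +39.54750°, λ = -176.55028°
GNSS-05: φ = +16.95972°, λ = +112.59472°
WX6: φ = +33.02778°, λ = -156.42583°
δ₁₃ = central angle V-91→WX6 = 0.304280 rad  (haversine)
θ₁₃ = bearing V-91→WX6 = 105.676°,  θ₁₂ = bearing V-91→GNSS-05 = 271.597°
dₓₜ = R·arcsin(sin δ₁₃ · sin(θ₁₃ − θ₁₂)) = 6371.2·arcsin(0.29961·sin(-165.921°)) = -464.766 km
|dₓₜ| = 464.766 km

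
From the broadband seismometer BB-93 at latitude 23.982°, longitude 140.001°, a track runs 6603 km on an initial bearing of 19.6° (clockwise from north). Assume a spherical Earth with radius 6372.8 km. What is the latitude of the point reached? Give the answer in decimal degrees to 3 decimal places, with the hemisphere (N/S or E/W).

δ = d/R = 6603/6372.8 = 1.036122 rad
φ₂ = arcsin(sin φ₁ cos δ + cos φ₁ sin δ cos θ)
   = arcsin(0.40645·0.50956 + 0.91367·0.86043·0.94206) = 71.39041°
λ₂ = λ₁ + atan2(sin θ sin δ cos φ₁, cos δ − sin φ₁ sin φ₂) = -155.24634°

71.390°N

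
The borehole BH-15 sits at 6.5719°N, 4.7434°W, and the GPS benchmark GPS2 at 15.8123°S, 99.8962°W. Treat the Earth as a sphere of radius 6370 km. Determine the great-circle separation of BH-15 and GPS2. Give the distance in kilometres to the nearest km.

10753 km

Δφ = -22.3842°,  Δλ = -95.1528°
a = sin²(Δφ/2) + cos φ₁ cos φ₂ sin²(Δλ/2) = 0.558516
c = 2·arcsin(√a) = 1.688097 rad = 96.7208°
d = R·c = 6370 × 1.688097 = 10753.2 km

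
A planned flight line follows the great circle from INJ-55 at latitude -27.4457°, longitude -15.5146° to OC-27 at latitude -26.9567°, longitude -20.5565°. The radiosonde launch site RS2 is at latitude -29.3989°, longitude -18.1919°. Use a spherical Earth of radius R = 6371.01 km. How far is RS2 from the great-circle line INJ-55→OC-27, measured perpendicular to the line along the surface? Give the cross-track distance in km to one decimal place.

242.0 km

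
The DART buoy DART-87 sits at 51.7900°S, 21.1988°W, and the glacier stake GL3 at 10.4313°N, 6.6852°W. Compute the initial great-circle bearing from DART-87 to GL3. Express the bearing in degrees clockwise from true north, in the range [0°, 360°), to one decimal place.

Δλ = 14.5136°
y = sin Δλ · cos φ₂ = 0.246468
x = cos φ₁ sin φ₂ − sin φ₁ cos φ₂ cos Δλ = 0.860094
θ = atan2(y, x) = 15.9901° → 15.9901° (mod 360°)

16.0°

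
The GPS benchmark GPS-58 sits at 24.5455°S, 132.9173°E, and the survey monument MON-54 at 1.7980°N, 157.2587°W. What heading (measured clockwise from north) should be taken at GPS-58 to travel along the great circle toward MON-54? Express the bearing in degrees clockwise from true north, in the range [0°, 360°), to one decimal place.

Δλ = 69.8240°
y = sin Δλ · cos φ₂ = 0.938175
x = cos φ₁ sin φ₂ − sin φ₁ cos φ₂ cos Δλ = 0.171749
θ = atan2(y, x) = 79.6259° → 79.6259° (mod 360°)

79.6°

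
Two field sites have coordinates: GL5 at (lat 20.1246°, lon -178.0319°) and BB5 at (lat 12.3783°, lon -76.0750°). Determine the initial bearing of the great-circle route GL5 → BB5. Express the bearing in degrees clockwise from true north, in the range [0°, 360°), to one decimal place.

74.2°

Δλ = 101.9569°
y = sin Δλ · cos φ₂ = 0.955562
x = cos φ₁ sin φ₂ − sin φ₁ cos φ₂ cos Δλ = 0.270902
θ = atan2(y, x) = 74.1719° → 74.1719° (mod 360°)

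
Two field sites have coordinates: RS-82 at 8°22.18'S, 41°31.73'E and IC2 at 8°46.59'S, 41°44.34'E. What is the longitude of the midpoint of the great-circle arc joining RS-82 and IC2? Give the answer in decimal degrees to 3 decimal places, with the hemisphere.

41.634°E

RS-82: φ = -8.36967°, λ = +41.52883°
IC2: φ = -8.77650°, λ = +41.73900°
Bx = cos φ₂ cos Δλ = 0.988284,  By = cos φ₂ sin Δλ = 0.003625
φₘ = atan2(sin φ₁ + sin φ₂, √((cos φ₁ + Bx)² + By²)) = -8.57310°
λₘ = λ₁ + atan2(By, cos φ₁ + Bx) = 41.63386°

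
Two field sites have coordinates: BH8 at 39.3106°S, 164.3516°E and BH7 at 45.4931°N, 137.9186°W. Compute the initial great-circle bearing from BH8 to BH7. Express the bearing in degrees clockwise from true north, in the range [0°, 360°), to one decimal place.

36.9°

Δλ = 57.7298°
y = sin Δλ · cos φ₂ = 0.592719
x = cos φ₁ sin φ₂ − sin φ₁ cos φ₂ cos Δλ = 0.788902
θ = atan2(y, x) = 36.9183° → 36.9183° (mod 360°)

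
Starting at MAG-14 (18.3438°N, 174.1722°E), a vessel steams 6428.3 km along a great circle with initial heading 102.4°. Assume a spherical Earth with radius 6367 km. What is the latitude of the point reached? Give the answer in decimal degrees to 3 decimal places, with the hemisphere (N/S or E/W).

δ = d/R = 6428.3/6367 = 1.009628 rad
φ₂ = arcsin(sin φ₁ cos δ + cos φ₁ sin δ cos θ)
   = arcsin(0.31472·0.53218 + 0.94919·0.84663·-0.21474) = -0.29098°
λ₂ = λ₁ + atan2(sin θ sin δ cos φ₁, cos δ − sin φ₁ sin φ₂) = -130.04677°

0.291°S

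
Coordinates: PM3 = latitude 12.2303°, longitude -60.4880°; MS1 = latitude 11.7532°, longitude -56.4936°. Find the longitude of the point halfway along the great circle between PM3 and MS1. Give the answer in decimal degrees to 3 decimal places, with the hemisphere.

Bx = cos φ₂ cos Δλ = 0.976656,  By = cos φ₂ sin Δλ = 0.068199
φₘ = atan2(sin φ₁ + sin φ₂, √((cos φ₁ + Bx)² + By²)) = 11.99883°
λₘ = λ₁ + atan2(By, cos φ₁ + Bx) = -58.48903°

58.489°W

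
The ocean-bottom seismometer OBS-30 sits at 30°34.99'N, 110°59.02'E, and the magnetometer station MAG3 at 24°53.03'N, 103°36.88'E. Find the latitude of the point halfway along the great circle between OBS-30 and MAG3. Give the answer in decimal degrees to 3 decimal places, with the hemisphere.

27.782°N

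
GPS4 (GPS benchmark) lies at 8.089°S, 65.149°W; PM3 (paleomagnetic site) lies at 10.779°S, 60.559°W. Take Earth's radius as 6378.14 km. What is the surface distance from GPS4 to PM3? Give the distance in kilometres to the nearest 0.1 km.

Δφ = -2.6900°,  Δλ = 4.5900°
a = sin²(Δφ/2) + cos φ₁ cos φ₂ sin²(Δλ/2) = 0.002111
c = 2·arcsin(√a) = 0.091914 rad = 5.2663°
d = R·c = 6378.14 × 0.091914 = 586.2 km

586.2 km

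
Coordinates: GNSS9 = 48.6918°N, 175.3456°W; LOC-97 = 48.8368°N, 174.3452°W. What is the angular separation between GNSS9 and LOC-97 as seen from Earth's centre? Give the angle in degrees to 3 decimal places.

0.675°

Δφ = 0.1450°,  Δλ = 1.0004°
a = sin²(Δφ/2) + cos φ₁ cos φ₂ sin²(Δλ/2) = 0.000035
c = 2·arcsin(√a) = 0.011784 rad = 0.6752°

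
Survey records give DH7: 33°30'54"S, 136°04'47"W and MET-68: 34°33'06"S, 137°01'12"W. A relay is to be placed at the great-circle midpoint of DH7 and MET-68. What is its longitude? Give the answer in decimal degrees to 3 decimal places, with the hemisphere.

DH7: φ = -33.51500°, λ = -136.07972°
MET-68: φ = -34.55167°, λ = -137.02000°
Bx = cos φ₂ cos Δλ = 0.823504,  By = cos φ₂ sin Δλ = -0.013516
φₘ = atan2(sin φ₁ + sin φ₂, √((cos φ₁ + Bx)² + By²)) = -34.03423°
λₘ = λ₁ + atan2(By, cos φ₁ + Bx) = -136.54699°

136.547°W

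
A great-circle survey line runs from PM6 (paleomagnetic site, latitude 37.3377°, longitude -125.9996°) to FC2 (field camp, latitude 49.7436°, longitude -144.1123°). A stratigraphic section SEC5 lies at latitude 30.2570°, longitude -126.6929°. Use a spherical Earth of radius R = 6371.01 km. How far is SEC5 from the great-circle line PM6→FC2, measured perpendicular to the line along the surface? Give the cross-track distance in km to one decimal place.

562.4 km

δ₁₃ = central angle PM6→SEC5 = 0.123989 rad  (haversine)
θ₁₃ = bearing PM6→SEC5 = 184.848°,  θ₁₂ = bearing PM6→FC2 = 319.384°
dₓₜ = R·arcsin(sin δ₁₃ · sin(θ₁₃ − θ₁₂)) = 6371.01·arcsin(0.12367·sin(-134.536°)) = -562.363 km
|dₓₜ| = 562.363 km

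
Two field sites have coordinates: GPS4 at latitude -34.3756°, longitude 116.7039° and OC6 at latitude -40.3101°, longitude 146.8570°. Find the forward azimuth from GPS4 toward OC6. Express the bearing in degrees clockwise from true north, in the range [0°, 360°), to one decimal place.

Δλ = 30.1531°
y = sin Δλ · cos φ₂ = 0.383040
x = cos φ₁ sin φ₂ − sin φ₁ cos φ₂ cos Δλ = -0.161651
θ = atan2(y, x) = 112.8807° → 112.8807° (mod 360°)

112.9°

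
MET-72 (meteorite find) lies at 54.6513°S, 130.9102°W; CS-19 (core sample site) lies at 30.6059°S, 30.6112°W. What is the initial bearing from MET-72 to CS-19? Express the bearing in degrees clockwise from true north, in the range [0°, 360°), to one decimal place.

116.4°

Δλ = 100.2990°
y = sin Δλ · cos φ₂ = 0.846822
x = cos φ₁ sin φ₂ − sin φ₁ cos φ₂ cos Δλ = -0.420068
θ = atan2(y, x) = 116.3838° → 116.3838° (mod 360°)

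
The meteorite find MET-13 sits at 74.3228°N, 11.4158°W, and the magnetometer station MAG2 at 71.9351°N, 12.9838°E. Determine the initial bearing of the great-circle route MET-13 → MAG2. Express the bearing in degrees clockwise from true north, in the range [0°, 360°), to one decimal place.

96.7°

Δλ = 24.3996°
y = sin Δλ · cos φ₂ = 0.128099
x = cos φ₁ sin φ₂ − sin φ₁ cos φ₂ cos Δλ = -0.014996
θ = atan2(y, x) = 96.6769° → 96.6769° (mod 360°)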